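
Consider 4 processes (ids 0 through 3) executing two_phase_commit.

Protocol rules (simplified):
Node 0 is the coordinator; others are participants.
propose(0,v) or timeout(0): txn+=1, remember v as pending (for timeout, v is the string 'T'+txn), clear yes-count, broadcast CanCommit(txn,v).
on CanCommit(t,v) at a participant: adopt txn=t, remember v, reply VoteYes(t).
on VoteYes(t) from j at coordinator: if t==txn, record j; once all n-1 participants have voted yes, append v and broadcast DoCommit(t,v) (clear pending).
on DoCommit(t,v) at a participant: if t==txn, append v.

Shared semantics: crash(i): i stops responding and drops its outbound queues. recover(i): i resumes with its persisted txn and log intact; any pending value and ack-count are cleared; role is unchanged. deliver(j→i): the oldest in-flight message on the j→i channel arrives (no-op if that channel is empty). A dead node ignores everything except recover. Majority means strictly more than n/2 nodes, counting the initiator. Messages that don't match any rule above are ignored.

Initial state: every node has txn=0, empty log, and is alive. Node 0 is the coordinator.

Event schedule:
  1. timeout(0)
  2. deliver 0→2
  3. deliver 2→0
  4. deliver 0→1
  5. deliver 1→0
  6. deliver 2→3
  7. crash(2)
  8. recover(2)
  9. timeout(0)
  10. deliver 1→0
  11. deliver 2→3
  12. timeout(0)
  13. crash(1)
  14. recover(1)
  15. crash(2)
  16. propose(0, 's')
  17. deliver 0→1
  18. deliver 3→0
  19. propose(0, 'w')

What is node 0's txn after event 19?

5

1. timeout(0):  <0:coor t1 ->
2. deliver 0→2:  <2:part t1 ->
3. deliver 2→0:  nop
4. deliver 0→1:  <1:part t1 ->
5. deliver 1→0:  nop
6. deliver 2→3:  nop
7. crash(2):  <2:✗part t1 ->
8. recover(2):  <2:part t1 ->
9. timeout(0):  <0:coor t2 ->
10. deliver 1→0:  nop
11. deliver 2→3:  nop
12. timeout(0):  <0:coor t3 ->
13. crash(1):  <1:✗part t1 ->
14. recover(1):  <1:part t1 ->
15. crash(2):  <2:✗part t1 ->
16. propose(0,'s'):  <0:coor t4 ->
17. deliver 0→1:  <1:part t2 ->
18. deliver 3→0:  nop
19. propose(0,'w'):  <0:coor t5 ->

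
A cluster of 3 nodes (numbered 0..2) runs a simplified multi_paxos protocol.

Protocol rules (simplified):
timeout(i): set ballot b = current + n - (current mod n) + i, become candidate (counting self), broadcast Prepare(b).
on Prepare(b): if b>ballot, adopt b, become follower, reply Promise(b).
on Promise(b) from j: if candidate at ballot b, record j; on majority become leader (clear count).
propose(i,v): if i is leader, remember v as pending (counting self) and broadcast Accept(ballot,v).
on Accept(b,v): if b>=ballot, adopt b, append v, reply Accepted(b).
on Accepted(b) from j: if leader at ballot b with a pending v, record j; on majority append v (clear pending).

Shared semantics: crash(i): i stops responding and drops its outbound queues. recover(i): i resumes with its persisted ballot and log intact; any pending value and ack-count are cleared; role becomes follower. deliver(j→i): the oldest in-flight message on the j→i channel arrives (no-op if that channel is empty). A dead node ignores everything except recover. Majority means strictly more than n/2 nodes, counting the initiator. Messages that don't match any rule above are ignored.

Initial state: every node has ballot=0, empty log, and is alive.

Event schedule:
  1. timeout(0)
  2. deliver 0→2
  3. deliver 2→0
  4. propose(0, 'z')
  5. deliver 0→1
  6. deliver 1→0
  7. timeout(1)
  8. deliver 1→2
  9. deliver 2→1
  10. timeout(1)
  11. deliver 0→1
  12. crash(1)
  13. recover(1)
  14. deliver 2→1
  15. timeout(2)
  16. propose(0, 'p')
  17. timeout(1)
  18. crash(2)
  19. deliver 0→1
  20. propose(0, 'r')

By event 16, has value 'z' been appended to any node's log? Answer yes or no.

e1 timeout(0): 0[cand,b=3,-]
e2 deliver 0→2: 2[foll,b=3,-]
e3 deliver 2→0: 0[lead,b=3,-]
e4 propose(0,'z'): ·
e5 deliver 0→1: 1[foll,b=3,-]
e6 deliver 1→0: ·
e7 timeout(1): 1[cand,b=7,-]
e8 deliver 1→2: 2[foll,b=7,-]
e9 deliver 2→1: 1[lead,b=7,-]
e10 timeout(1): 1[cand,b=10,-]
e11 deliver 0→1: ·
e12 crash(1): 1[✗cand,b=10,-]
e13 recover(1): 1[foll,b=10,-]
e14 deliver 2→1: ·
e15 timeout(2): 2[cand,b=11,-]
e16 propose(0,'p'): ·

no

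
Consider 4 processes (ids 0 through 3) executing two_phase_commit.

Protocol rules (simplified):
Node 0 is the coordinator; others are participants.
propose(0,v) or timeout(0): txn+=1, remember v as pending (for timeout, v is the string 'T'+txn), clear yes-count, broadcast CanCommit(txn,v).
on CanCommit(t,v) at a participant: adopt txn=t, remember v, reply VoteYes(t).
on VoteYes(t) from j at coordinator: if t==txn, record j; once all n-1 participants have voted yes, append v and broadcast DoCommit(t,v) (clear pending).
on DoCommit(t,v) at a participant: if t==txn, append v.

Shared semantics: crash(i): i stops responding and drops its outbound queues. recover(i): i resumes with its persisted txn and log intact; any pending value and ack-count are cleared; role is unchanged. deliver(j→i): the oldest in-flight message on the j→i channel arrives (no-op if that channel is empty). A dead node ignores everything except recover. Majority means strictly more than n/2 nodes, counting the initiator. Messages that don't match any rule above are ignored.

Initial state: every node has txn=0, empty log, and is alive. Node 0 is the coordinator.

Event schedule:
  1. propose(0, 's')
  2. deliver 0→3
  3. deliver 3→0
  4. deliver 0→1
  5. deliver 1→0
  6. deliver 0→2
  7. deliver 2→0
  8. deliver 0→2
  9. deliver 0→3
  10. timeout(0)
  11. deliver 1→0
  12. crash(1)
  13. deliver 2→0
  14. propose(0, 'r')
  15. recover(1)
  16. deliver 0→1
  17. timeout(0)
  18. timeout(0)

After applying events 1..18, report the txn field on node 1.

1. propose(0,'s'):  <0:coor t1 ->
2. deliver 0→3:  <3:part t1 ->
3. deliver 3→0:  nop
4. deliver 0→1:  <1:part t1 ->
5. deliver 1→0:  nop
6. deliver 0→2:  <2:part t1 ->
7. deliver 2→0:  <0:coor t1 s>
8. deliver 0→2:  <2:part t1 s>
9. deliver 0→3:  <3:part t1 s>
10. timeout(0):  <0:coor t2 s>
11. deliver 1→0:  nop
12. crash(1):  <1:✗part t1 ->
13. deliver 2→0:  nop
14. propose(0,'r'):  <0:coor t3 s>
15. recover(1):  <1:part t1 ->
16. deliver 0→1:  <1:part t1 s>
17. timeout(0):  <0:coor t4 s>
18. timeout(0):  <0:coor t5 s>

1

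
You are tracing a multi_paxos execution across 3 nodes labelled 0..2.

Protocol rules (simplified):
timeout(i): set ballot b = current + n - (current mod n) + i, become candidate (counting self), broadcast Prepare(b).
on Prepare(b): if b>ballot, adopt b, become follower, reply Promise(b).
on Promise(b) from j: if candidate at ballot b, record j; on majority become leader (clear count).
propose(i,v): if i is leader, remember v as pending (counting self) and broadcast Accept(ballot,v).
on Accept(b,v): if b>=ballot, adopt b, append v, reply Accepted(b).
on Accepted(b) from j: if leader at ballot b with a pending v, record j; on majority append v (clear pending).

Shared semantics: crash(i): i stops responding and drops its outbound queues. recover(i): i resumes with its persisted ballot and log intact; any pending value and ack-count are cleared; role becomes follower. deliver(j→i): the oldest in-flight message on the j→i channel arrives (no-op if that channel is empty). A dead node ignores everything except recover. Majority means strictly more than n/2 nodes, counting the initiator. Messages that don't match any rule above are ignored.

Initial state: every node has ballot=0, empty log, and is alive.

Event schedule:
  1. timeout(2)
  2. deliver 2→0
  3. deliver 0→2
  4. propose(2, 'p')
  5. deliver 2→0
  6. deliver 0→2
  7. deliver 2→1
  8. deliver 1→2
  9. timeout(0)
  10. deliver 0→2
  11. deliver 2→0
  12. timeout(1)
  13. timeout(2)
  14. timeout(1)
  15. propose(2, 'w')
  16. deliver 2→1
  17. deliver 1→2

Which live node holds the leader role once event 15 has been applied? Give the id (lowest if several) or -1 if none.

0

e1 timeout(2): 2[cand,b=5,-]
e2 deliver 2→0: 0[foll,b=5,-]
e3 deliver 0→2: 2[lead,b=5,-]
e4 propose(2,'p'): ·
e5 deliver 2→0: 0[foll,b=5,p]
e6 deliver 0→2: 2[lead,b=5,p]
e7 deliver 2→1: 1[foll,b=5,-]
e8 deliver 1→2: ·
e9 timeout(0): 0[cand,b=6,p]
e10 deliver 0→2: 2[foll,b=6,p]
e11 deliver 2→0: 0[lead,b=6,p]
e12 timeout(1): 1[cand,b=7,-]
e13 timeout(2): 2[cand,b=11,p]
e14 timeout(1): 1[cand,b=10,-]
e15 propose(2,'w'): ·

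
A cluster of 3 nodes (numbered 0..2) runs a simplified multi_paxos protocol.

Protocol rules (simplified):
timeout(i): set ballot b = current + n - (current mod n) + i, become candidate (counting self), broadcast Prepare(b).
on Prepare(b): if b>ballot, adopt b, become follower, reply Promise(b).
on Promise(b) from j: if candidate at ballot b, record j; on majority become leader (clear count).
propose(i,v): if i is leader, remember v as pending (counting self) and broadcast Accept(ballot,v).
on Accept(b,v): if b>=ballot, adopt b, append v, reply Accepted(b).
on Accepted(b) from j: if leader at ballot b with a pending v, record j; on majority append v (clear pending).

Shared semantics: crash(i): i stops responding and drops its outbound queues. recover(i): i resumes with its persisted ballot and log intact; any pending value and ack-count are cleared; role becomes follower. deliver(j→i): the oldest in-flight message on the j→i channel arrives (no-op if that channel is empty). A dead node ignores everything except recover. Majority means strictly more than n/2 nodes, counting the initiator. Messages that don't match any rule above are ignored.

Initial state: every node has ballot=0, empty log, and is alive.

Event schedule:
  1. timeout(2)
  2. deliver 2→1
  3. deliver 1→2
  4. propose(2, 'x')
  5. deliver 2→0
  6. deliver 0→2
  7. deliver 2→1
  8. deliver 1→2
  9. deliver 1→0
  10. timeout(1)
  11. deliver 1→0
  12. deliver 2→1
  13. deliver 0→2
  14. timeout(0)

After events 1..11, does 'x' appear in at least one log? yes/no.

yes

1. timeout(2):  <2:cand b5 ->
2. deliver 2→1:  <1:foll b5 ->
3. deliver 1→2:  <2:lead b5 ->
4. propose(2,'x'):  nop
5. deliver 2→0:  <0:foll b5 ->
6. deliver 0→2:  nop
7. deliver 2→1:  <1:foll b5 x>
8. deliver 1→2:  <2:lead b5 x>
9. deliver 1→0:  nop
10. timeout(1):  <1:cand b7 x>
11. deliver 1→0:  <0:foll b7 ->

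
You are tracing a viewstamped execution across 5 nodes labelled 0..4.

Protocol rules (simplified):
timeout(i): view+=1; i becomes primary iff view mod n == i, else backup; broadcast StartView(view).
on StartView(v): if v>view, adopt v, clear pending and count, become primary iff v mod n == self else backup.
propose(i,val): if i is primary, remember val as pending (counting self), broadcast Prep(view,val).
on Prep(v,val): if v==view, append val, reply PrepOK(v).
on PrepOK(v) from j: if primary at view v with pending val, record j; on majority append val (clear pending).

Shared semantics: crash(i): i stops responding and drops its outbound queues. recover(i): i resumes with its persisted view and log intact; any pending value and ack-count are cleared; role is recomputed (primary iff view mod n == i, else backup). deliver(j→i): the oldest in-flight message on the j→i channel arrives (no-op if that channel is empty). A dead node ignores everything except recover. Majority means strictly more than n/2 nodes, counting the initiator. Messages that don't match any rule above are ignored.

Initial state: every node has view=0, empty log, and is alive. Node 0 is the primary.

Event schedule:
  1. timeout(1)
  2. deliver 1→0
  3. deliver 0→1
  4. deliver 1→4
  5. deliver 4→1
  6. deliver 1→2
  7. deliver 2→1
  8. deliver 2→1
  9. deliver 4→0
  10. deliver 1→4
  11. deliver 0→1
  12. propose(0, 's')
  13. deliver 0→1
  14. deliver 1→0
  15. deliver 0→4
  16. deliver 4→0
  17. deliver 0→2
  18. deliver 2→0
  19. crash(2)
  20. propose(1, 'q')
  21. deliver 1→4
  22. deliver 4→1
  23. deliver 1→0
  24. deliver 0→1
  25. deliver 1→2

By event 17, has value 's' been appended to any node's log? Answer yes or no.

no

step 1 timeout(1): 1={prim,v=1,log=-}
step 2 deliver 1→0: 0={back,v=1,log=-}
step 3 deliver 0→1: —
step 4 deliver 1→4: 4={back,v=1,log=-}
step 5 deliver 4→1: —
step 6 deliver 1→2: 2={back,v=1,log=-}
step 7 deliver 2→1: —
step 8 deliver 2→1: —
step 9 deliver 4→0: —
step 10 deliver 1→4: —
step 11 deliver 0→1: —
step 12 propose(0,'s'): —
step 13 deliver 0→1: —
step 14 deliver 1→0: —
step 15 deliver 0→4: —
step 16 deliver 4→0: —
step 17 deliver 0→2: —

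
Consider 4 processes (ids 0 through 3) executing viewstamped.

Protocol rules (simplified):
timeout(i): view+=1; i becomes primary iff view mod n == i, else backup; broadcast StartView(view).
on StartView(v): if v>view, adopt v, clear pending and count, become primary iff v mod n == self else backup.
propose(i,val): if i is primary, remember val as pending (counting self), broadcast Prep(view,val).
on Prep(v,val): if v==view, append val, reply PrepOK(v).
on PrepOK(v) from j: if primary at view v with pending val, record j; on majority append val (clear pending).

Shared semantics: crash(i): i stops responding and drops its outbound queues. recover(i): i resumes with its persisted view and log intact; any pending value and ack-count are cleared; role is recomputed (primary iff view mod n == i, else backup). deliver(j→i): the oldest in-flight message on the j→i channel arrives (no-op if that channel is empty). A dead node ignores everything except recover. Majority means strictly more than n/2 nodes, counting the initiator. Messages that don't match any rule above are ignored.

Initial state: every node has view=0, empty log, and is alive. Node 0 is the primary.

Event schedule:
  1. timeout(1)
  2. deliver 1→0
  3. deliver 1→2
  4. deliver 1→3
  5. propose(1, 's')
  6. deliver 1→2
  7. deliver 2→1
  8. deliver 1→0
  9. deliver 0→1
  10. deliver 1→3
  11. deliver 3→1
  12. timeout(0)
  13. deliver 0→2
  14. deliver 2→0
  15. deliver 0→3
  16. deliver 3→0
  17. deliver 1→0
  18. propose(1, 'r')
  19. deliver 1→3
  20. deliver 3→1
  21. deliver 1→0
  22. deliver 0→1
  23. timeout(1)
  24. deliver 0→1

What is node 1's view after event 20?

1

after 1 — timeout(1): n1:prim/v1/[-]
after 2 — deliver 1→0: n0:back/v1/[-]
after 3 — deliver 1→2: n2:back/v1/[-]
after 4 — deliver 1→3: n3:back/v1/[-]
after 5 — propose(1,'s'): ·
after 6 — deliver 1→2: n2:back/v1/[s]
after 7 — deliver 2→1: ·
after 8 — deliver 1→0: n0:back/v1/[s]
after 9 — deliver 0→1: n1:prim/v1/[s]
after 10 — deliver 1→3: n3:back/v1/[s]
after 11 — deliver 3→1: ·
after 12 — timeout(0): n0:back/v2/[s]
after 13 — deliver 0→2: n2:prim/v2/[s]
after 14 — deliver 2→0: ·
after 15 — deliver 0→3: n3:back/v2/[s]
after 16 — deliver 3→0: ·
after 17 — deliver 1→0: ·
after 18 — propose(1,'r'): ·
after 19 — deliver 1→3: ·
after 20 — deliver 3→1: ·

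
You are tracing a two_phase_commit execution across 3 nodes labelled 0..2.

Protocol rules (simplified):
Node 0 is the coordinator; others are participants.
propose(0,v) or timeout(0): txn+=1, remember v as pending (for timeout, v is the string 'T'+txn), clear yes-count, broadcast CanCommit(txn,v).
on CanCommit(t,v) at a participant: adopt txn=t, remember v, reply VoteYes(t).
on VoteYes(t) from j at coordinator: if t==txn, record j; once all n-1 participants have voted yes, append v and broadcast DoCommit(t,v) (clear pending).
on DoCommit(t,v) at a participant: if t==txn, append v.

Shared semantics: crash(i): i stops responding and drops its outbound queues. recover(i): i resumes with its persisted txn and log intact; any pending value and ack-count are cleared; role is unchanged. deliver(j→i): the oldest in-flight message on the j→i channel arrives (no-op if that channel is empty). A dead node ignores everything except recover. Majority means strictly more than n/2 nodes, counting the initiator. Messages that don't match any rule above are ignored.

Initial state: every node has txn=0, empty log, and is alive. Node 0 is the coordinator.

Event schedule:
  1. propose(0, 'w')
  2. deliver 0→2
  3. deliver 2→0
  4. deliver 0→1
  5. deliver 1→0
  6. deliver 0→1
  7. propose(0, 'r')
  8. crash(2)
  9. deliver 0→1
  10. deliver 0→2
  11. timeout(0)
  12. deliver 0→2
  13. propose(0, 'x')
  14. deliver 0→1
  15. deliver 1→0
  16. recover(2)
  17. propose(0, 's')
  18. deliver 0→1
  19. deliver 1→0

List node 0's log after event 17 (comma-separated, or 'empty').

w

after 1 — propose(0,'w'): n0:coor/t1/[-]
after 2 — deliver 0→2: n2:part/t1/[-]
after 3 — deliver 2→0: ·
after 4 — deliver 0→1: n1:part/t1/[-]
after 5 — deliver 1→0: n0:coor/t1/[w]
after 6 — deliver 0→1: n1:part/t1/[w]
after 7 — propose(0,'r'): n0:coor/t2/[w]
after 8 — crash(2): n2:✗part/t1/[-]
after 9 — deliver 0→1: n1:part/t2/[w]
after 10 — deliver 0→2: ·
after 11 — timeout(0): n0:coor/t3/[w]
after 12 — deliver 0→2: ·
after 13 — propose(0,'x'): n0:coor/t4/[w]
after 14 — deliver 0→1: n1:part/t3/[w]
after 15 — deliver 1→0: ·
after 16 — recover(2): n2:part/t1/[-]
after 17 — propose(0,'s'): n0:coor/t5/[w]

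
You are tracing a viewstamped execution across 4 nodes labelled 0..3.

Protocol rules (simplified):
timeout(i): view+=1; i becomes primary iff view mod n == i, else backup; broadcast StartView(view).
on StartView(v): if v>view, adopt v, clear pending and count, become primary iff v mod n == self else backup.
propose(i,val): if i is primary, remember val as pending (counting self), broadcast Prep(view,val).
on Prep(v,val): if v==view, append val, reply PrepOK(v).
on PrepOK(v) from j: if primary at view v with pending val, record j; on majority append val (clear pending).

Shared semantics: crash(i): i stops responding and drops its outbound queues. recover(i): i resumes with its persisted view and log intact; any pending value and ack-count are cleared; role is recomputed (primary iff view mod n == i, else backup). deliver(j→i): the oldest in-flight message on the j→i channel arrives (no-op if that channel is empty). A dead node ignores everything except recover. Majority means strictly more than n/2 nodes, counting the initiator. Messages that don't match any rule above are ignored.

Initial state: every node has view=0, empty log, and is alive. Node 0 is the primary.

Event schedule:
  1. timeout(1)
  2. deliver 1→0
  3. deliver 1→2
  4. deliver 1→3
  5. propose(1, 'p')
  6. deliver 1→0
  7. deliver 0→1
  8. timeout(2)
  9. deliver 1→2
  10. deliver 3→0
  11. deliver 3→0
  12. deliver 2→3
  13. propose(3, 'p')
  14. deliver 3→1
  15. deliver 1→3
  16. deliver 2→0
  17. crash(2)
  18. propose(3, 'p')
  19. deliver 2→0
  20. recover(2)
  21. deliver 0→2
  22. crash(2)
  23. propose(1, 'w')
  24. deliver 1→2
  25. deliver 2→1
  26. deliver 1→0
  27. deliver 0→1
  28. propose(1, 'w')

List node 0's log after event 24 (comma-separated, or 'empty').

[1] timeout(1) → N1(prim v1 [-])
[2] deliver 1→0 → N0(back v1 [-])
[3] deliver 1→2 → N2(back v1 [-])
[4] deliver 1→3 → N3(back v1 [-])
[5] propose(1,'p') → ∅
[6] deliver 1→0 → N0(back v1 [p])
[7] deliver 0→1 → ∅
[8] timeout(2) → N2(prim v2 [-])
[9] deliver 1→2 → ∅
[10] deliver 3→0 → ∅
[11] deliver 3→0 → ∅
[12] deliver 2→3 → N3(back v2 [-])
[13] propose(3,'p') → ∅
[14] deliver 3→1 → ∅
[15] deliver 1→3 → ∅
[16] deliver 2→0 → N0(back v2 [p])
[17] crash(2) → N2(✗prim v2 [-])
[18] propose(3,'p') → ∅
[19] deliver 2→0 → ∅
[20] recover(2) → N2(prim v2 [-])
[21] deliver 0→2 → ∅
[22] crash(2) → N2(✗prim v2 [-])
[23] propose(1,'w') → ∅
[24] deliver 1→2 → ∅

p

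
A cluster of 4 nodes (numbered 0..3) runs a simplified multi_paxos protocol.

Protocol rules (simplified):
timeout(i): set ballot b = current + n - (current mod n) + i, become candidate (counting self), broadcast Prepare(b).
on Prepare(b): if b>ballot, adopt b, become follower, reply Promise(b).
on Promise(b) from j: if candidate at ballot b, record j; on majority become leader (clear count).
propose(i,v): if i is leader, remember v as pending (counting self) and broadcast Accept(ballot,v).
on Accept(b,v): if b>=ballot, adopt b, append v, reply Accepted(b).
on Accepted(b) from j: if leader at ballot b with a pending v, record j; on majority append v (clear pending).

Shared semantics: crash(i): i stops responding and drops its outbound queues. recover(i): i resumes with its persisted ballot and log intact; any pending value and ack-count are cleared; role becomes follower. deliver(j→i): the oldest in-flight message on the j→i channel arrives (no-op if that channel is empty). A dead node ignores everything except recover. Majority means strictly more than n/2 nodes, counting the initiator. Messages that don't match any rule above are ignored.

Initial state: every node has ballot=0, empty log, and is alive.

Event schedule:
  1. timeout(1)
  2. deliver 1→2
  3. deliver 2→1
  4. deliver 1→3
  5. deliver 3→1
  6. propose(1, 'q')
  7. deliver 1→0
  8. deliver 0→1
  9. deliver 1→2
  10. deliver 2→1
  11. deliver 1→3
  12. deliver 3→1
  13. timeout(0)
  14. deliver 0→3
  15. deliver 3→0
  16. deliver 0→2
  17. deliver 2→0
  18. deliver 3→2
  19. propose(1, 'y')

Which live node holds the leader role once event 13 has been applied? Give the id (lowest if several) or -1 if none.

1

1. timeout(1):  <1:cand b5 ->
2. deliver 1→2:  <2:foll b5 ->
3. deliver 2→1:  nop
4. deliver 1→3:  <3:foll b5 ->
5. deliver 3→1:  <1:lead b5 ->
6. propose(1,'q'):  nop
7. deliver 1→0:  <0:foll b5 ->
8. deliver 0→1:  nop
9. deliver 1→2:  <2:foll b5 q>
10. deliver 2→1:  nop
11. deliver 1→3:  <3:foll b5 q>
12. deliver 3→1:  <1:lead b5 q>
13. timeout(0):  <0:cand b8 ->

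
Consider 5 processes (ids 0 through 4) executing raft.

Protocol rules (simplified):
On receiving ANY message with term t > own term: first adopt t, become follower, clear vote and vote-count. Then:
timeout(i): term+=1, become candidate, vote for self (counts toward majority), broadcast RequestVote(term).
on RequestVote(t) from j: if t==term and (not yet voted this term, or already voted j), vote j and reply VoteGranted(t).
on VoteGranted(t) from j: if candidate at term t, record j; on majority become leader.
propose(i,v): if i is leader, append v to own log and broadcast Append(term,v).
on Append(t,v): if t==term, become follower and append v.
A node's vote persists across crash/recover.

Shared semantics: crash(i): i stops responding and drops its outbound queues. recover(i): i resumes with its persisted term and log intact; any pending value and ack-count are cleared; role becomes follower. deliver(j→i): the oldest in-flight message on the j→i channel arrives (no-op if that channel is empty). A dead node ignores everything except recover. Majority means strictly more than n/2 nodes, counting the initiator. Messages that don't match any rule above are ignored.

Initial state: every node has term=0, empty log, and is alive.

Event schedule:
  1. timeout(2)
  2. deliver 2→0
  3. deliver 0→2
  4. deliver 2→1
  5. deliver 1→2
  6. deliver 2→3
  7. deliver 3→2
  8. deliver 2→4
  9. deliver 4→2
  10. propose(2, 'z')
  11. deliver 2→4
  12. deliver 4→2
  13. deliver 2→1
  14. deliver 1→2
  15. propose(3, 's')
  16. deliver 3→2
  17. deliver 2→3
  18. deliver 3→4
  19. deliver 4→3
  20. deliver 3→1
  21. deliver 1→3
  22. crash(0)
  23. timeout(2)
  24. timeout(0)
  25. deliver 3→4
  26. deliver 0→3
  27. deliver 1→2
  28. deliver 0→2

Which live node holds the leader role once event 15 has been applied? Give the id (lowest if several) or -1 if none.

2

[1] timeout(2) → N2(cand t1 [-])
[2] deliver 2→0 → N0(foll t1 [-])
[3] deliver 0→2 → ∅
[4] deliver 2→1 → N1(foll t1 [-])
[5] deliver 1→2 → N2(lead t1 [-])
[6] deliver 2→3 → N3(foll t1 [-])
[7] deliver 3→2 → ∅
[8] deliver 2→4 → N4(foll t1 [-])
[9] deliver 4→2 → ∅
[10] propose(2,'z') → N2(lead t1 [z])
[11] deliver 2→4 → N4(foll t1 [z])
[12] deliver 4→2 → ∅
[13] deliver 2→1 → N1(foll t1 [z])
[14] deliver 1→2 → ∅
[15] propose(3,'s') → ∅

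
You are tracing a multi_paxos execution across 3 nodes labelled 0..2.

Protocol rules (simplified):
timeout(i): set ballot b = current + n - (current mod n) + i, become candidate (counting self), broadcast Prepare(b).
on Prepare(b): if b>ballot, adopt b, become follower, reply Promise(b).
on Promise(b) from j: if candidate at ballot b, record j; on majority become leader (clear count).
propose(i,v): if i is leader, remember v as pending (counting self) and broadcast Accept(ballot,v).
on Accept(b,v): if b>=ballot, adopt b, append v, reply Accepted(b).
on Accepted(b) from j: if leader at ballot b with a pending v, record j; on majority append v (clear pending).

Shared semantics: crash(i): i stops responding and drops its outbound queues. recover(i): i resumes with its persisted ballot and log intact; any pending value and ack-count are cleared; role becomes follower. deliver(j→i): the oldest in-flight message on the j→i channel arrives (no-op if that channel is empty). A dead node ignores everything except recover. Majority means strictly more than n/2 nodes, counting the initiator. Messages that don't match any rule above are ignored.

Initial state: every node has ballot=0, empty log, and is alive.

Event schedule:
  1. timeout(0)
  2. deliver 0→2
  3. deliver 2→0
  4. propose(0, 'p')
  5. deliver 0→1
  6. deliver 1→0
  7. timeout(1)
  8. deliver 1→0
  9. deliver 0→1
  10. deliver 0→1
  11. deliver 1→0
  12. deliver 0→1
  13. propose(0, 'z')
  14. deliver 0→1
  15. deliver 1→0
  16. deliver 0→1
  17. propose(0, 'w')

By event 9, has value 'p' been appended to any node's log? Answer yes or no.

after 1 — timeout(0): n0:cand/b3/[-]
after 2 — deliver 0→2: n2:foll/b3/[-]
after 3 — deliver 2→0: n0:lead/b3/[-]
after 4 — propose(0,'p'): ·
after 5 — deliver 0→1: n1:foll/b3/[-]
after 6 — deliver 1→0: ·
after 7 — timeout(1): n1:cand/b7/[-]
after 8 — deliver 1→0: n0:foll/b7/[-]
after 9 — deliver 0→1: ·

no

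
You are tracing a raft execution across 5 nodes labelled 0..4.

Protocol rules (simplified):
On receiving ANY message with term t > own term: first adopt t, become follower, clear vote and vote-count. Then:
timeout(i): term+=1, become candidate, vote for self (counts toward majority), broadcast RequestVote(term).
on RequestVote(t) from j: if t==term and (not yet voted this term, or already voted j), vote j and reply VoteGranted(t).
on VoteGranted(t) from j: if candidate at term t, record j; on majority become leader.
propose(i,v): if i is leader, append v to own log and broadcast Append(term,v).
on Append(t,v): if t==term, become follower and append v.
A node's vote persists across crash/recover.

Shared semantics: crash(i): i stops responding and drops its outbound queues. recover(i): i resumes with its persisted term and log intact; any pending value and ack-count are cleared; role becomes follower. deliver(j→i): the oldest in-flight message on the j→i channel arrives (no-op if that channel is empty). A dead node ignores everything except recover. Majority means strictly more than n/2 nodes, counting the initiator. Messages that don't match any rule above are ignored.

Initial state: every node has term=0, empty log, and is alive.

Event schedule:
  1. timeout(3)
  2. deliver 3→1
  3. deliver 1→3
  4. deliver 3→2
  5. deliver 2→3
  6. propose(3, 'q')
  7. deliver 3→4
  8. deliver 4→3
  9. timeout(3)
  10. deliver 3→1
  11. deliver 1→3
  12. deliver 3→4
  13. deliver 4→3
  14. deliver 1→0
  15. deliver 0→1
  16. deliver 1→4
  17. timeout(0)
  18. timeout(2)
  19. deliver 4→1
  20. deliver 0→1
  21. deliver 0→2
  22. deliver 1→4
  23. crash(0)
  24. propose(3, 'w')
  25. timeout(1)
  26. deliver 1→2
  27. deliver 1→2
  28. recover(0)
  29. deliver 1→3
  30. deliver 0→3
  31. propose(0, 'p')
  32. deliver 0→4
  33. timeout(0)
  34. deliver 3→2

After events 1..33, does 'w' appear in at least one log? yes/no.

e1 timeout(3): 3[cand,t=1,-]
e2 deliver 3→1: 1[foll,t=1,-]
e3 deliver 1→3: ·
e4 deliver 3→2: 2[foll,t=1,-]
e5 deliver 2→3: 3[lead,t=1,-]
e6 propose(3,'q'): 3[lead,t=1,q]
e7 deliver 3→4: 4[foll,t=1,-]
e8 deliver 4→3: ·
e9 timeout(3): 3[cand,t=2,q]
e10 deliver 3→1: 1[foll,t=1,q]
e11 deliver 1→3: ·
e12 deliver 3→4: 4[foll,t=1,q]
e13 deliver 4→3: ·
e14 deliver 1→0: ·
e15 deliver 0→1: ·
e16 deliver 1→4: ·
e17 timeout(0): 0[cand,t=1,-]
e18 timeout(2): 2[cand,t=2,-]
e19 deliver 4→1: ·
e20 deliver 0→1: ·
e21 deliver 0→2: ·
e22 deliver 1→4: ·
e23 crash(0): 0[✗cand,t=1,-]
e24 propose(3,'w'): ·
e25 timeout(1): 1[cand,t=2,q]
e26 deliver 1→2: ·
e27 deliver 1→2: ·
e28 recover(0): 0[foll,t=1,-]
e29 deliver 1→3: ·
e30 deliver 0→3: ·
e31 propose(0,'p'): ·
e32 deliver 0→4: ·
e33 timeout(0): 0[cand,t=2,-]

no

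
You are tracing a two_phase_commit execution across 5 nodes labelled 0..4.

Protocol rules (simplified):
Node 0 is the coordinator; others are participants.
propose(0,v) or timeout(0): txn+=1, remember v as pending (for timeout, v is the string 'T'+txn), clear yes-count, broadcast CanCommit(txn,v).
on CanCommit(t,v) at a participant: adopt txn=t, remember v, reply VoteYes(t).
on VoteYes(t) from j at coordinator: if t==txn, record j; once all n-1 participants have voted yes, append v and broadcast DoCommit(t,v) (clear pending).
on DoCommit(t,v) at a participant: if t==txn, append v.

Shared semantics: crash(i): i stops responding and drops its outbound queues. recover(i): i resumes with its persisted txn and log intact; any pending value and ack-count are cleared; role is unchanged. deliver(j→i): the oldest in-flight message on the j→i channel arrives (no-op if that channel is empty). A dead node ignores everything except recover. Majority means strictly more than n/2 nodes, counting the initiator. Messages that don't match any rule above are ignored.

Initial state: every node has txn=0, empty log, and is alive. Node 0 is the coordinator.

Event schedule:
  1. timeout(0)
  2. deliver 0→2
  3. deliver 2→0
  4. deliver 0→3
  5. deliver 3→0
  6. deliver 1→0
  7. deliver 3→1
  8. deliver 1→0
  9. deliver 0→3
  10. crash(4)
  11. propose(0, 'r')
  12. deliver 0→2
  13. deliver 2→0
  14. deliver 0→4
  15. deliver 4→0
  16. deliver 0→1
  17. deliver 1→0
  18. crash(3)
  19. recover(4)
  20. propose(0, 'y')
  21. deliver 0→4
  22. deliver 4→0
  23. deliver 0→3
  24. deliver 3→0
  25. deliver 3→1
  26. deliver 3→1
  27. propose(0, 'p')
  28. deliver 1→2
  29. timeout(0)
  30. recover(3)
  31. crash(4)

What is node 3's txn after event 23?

1

e1 timeout(0): 0[coor,t=1,-]
e2 deliver 0→2: 2[part,t=1,-]
e3 deliver 2→0: ·
e4 deliver 0→3: 3[part,t=1,-]
e5 deliver 3→0: ·
e6 deliver 1→0: ·
e7 deliver 3→1: ·
e8 deliver 1→0: ·
e9 deliver 0→3: ·
e10 crash(4): 4[✗part,t=0,-]
e11 propose(0,'r'): 0[coor,t=2,-]
e12 deliver 0→2: 2[part,t=2,-]
e13 deliver 2→0: ·
e14 deliver 0→4: ·
e15 deliver 4→0: ·
e16 deliver 0→1: 1[part,t=1,-]
e17 deliver 1→0: ·
e18 crash(3): 3[✗part,t=1,-]
e19 recover(4): 4[part,t=0,-]
e20 propose(0,'y'): 0[coor,t=3,-]
e21 deliver 0→4: 4[part,t=1,-]
e22 deliver 4→0: ·
e23 deliver 0→3: ·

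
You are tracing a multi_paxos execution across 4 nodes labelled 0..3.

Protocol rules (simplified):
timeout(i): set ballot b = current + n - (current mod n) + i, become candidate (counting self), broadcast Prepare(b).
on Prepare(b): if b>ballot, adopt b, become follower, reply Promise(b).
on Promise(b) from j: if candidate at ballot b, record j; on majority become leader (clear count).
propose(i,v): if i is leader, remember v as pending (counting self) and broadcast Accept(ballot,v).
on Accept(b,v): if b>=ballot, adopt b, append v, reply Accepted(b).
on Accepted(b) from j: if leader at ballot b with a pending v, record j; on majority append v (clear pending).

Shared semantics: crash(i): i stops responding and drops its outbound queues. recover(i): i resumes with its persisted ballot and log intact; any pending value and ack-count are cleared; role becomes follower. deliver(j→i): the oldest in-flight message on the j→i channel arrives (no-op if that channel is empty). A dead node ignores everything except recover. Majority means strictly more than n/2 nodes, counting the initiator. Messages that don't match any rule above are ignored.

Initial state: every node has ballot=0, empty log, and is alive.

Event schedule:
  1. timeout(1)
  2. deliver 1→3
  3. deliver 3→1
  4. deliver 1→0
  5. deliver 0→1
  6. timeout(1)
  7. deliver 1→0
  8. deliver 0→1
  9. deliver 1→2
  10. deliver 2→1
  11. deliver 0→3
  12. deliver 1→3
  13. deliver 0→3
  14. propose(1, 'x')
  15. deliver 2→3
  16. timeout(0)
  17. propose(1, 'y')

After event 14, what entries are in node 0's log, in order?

empty

after 1 — timeout(1): n1:cand/b5/[-]
after 2 — deliver 1→3: n3:foll/b5/[-]
after 3 — deliver 3→1: ·
after 4 — deliver 1→0: n0:foll/b5/[-]
after 5 — deliver 0→1: n1:lead/b5/[-]
after 6 — timeout(1): n1:cand/b9/[-]
after 7 — deliver 1→0: n0:foll/b9/[-]
after 8 — deliver 0→1: ·
after 9 — deliver 1→2: n2:foll/b5/[-]
after 10 — deliver 2→1: ·
after 11 — deliver 0→3: ·
after 12 — deliver 1→3: n3:foll/b9/[-]
after 13 — deliver 0→3: ·
after 14 — propose(1,'x'): ·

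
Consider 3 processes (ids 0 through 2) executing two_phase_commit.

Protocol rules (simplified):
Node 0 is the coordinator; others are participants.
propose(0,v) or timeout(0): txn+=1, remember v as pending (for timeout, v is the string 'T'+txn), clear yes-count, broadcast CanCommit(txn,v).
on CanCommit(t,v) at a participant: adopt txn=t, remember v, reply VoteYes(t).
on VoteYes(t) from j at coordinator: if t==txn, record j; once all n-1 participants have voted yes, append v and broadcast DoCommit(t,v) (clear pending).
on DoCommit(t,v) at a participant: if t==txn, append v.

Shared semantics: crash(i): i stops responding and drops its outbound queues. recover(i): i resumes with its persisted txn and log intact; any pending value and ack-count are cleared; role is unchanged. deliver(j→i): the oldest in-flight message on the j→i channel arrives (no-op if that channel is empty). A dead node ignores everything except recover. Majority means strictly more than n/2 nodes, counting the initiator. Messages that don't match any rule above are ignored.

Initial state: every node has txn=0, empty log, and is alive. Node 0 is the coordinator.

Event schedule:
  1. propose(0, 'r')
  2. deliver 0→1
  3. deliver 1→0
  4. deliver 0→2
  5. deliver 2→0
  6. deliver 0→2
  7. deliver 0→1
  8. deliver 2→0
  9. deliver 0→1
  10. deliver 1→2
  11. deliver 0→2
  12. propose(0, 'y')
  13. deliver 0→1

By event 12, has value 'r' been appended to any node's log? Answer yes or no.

yes

step 1 propose(0,'r'): 0={coor,t=1,log=-}
step 2 deliver 0→1: 1={part,t=1,log=-}
step 3 deliver 1→0: —
step 4 deliver 0→2: 2={part,t=1,log=-}
step 5 deliver 2→0: 0={coor,t=1,log=r}
step 6 deliver 0→2: 2={part,t=1,log=r}
step 7 deliver 0→1: 1={part,t=1,log=r}
step 8 deliver 2→0: —
step 9 deliver 0→1: —
step 10 deliver 1→2: —
step 11 deliver 0→2: —
step 12 propose(0,'y'): 0={coor,t=2,log=r}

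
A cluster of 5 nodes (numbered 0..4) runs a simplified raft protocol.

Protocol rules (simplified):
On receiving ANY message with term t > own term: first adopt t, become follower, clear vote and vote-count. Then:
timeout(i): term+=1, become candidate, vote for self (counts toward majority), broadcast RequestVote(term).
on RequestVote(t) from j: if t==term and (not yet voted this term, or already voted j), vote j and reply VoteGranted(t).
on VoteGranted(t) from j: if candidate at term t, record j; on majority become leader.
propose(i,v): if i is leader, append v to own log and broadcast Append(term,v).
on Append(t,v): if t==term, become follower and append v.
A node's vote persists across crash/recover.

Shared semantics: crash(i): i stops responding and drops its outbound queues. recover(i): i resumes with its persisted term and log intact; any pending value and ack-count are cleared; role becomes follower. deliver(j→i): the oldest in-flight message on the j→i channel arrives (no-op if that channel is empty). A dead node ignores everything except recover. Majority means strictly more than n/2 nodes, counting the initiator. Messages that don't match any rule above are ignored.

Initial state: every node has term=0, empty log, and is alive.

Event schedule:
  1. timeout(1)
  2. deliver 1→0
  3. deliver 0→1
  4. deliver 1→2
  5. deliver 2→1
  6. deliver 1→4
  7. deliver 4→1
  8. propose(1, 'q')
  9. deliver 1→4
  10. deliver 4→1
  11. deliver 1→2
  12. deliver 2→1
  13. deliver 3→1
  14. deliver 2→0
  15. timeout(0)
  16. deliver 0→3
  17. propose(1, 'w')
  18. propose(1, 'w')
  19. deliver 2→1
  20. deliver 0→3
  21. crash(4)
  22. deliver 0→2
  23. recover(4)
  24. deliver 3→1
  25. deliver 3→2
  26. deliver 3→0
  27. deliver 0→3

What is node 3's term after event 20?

e1 timeout(1): 1[cand,t=1,-]
e2 deliver 1→0: 0[foll,t=1,-]
e3 deliver 0→1: ·
e4 deliver 1→2: 2[foll,t=1,-]
e5 deliver 2→1: 1[lead,t=1,-]
e6 deliver 1→4: 4[foll,t=1,-]
e7 deliver 4→1: ·
e8 propose(1,'q'): 1[lead,t=1,q]
e9 deliver 1→4: 4[foll,t=1,q]
e10 deliver 4→1: ·
e11 deliver 1→2: 2[foll,t=1,q]
e12 deliver 2→1: ·
e13 deliver 3→1: ·
e14 deliver 2→0: ·
e15 timeout(0): 0[cand,t=2,-]
e16 deliver 0→3: 3[foll,t=2,-]
e17 propose(1,'w'): 1[lead,t=1,q,w]
e18 propose(1,'w'): 1[lead,t=1,q,w,w]
e19 deliver 2→1: ·
e20 deliver 0→3: ·

2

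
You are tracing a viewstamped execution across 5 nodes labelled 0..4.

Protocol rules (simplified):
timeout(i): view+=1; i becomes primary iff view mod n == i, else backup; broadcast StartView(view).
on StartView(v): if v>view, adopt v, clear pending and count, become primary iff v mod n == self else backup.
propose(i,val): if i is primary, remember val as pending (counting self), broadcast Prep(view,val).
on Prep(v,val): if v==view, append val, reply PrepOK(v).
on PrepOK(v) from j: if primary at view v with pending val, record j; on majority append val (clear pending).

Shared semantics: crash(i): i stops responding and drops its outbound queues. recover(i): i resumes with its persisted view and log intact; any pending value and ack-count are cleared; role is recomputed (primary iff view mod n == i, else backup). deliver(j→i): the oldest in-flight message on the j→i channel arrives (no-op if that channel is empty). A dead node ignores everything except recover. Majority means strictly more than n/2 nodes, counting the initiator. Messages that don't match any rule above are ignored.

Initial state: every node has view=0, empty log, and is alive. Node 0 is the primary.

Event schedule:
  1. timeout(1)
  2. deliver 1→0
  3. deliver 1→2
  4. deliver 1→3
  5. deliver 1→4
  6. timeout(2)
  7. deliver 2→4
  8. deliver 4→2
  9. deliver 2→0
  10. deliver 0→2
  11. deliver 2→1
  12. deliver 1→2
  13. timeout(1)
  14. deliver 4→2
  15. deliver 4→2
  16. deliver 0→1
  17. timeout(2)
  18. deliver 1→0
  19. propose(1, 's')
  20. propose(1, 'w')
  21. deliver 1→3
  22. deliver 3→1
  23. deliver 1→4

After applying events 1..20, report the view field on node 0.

step 1 timeout(1): 1={prim,v=1,log=-}
step 2 deliver 1→0: 0={back,v=1,log=-}
step 3 deliver 1→2: 2={back,v=1,log=-}
step 4 deliver 1→3: 3={back,v=1,log=-}
step 5 deliver 1→4: 4={back,v=1,log=-}
step 6 timeout(2): 2={prim,v=2,log=-}
step 7 deliver 2→4: 4={back,v=2,log=-}
step 8 deliver 4→2: —
step 9 deliver 2→0: 0={back,v=2,log=-}
step 10 deliver 0→2: —
step 11 deliver 2→1: 1={back,v=2,log=-}
step 12 deliver 1→2: —
step 13 timeout(1): 1={back,v=3,log=-}
step 14 deliver 4→2: —
step 15 deliver 4→2: —
step 16 deliver 0→1: —
step 17 timeout(2): 2={back,v=3,log=-}
step 18 deliver 1→0: 0={back,v=3,log=-}
step 19 propose(1,'s'): —
step 20 propose(1,'w'): —

3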